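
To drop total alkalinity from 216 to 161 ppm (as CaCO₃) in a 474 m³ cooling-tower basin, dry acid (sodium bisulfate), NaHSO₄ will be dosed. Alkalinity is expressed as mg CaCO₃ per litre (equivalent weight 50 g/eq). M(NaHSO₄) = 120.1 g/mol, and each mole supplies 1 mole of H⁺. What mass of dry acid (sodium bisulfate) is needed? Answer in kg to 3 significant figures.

62.6 kg

Volume: 474 m³ = 474,000 L.
Alkalinity to neutralize: (216 − 161) = 55 mg/L as CaCO₃ × 474,000 L = 26,070 g as CaCO₃.
Equivalents of H⁺ required: 26,070 ÷ 50 g/eq = 521.4 eq = 521.4 mol NaHSO₄.
Mass of NaHSO₄: 521.4 × 120.1 = 62,620 g.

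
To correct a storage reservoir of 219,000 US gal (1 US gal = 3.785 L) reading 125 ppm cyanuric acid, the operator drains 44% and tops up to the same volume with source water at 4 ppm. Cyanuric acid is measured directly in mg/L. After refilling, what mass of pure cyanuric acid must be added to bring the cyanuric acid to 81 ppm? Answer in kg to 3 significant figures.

Volume: 219,000 US gal × 3.785 L/gal = 828,915 L.
After draining 44% and refilling: 125 × 0.56 + 4 × 0.44 = 71.76 ppm.
Deficit to target: 81 − 71.76 = 9.24 mg/L.
Mass: 9.24 mg/L × 828,915 L = 7659 g cyanuric acid.

7.66 kg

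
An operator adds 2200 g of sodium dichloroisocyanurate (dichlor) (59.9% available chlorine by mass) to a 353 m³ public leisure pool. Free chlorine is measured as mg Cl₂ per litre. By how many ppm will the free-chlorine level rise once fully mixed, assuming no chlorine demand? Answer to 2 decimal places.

3.73 ppm

Volume: 353 m³ = 353,000 L.
Available chlorine delivered: 2200 g × 0.599 = 1318 g as Cl₂.
Concentration rise: 1318 g / 353,000 L = 3.733 mg/L = 3.73 ppm.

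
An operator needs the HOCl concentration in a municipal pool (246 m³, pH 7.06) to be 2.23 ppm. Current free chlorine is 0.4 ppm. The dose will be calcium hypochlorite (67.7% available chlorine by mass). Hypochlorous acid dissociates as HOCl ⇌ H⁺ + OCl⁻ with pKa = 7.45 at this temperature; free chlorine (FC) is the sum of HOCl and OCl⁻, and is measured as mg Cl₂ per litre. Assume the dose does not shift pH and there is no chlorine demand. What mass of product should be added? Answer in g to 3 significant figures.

995 g

Volume: 246 m³ = 246,000 L.
[OCl⁻]/[HOCl] = 10^(pH − pKa) = 10^(7.06 − 7.45) = 0.4074; fraction as HOCl = 1/(1 + 0.4074) = 0.7105.
Free chlorine required for 2.23 ppm HOCl: 2.23 / 0.7105 = 3.138 ppm.
FC to add: 3.138 − 0.4 = 2.738 mg/L as Cl₂.
Cl₂ equivalent: 2.738 mg/L × 246,000 L = 673.7 g.
Product at 67.7% available Cl: 673.7 / 0.677 = 995.1 g.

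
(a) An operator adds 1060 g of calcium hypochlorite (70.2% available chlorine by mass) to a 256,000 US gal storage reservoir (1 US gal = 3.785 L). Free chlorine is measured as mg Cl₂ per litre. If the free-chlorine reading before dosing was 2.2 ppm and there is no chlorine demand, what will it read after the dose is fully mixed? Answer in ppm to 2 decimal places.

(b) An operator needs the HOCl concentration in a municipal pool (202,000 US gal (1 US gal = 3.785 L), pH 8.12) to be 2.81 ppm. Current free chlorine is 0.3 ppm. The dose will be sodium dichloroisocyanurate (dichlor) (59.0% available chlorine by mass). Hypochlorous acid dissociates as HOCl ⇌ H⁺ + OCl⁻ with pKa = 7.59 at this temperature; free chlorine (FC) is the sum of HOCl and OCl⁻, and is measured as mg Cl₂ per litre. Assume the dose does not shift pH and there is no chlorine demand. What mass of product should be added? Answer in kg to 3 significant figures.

(a) 2.97 ppm; (b) 15.6 kg

(a) Volume: 256,000 US gal × 3.785 L/gal = 968,960 L.
(a) Available chlorine delivered: 1060 g × 0.702 = 744.1 g as Cl₂.
(a) Concentration rise: 744.1 g / 968,960 L = 0.768 mg/L = 0.77 ppm.
(a) Final FC: 2.2 + 0.77 = 2.97 ppm.

(b) Volume: 202,000 US gal × 3.785 L/gal = 764,570 L.
(b) [OCl⁻]/[HOCl] = 10^(pH − pKa) = 10^(8.12 − 7.59) = 3.388; fraction as HOCl = 1/(1 + 3.388) = 0.2279.
(b) Free chlorine required for 2.81 ppm HOCl: 2.81 / 0.2279 = 12.33 ppm.
(b) FC to add: 12.33 − 0.3 = 12.03 mg/L as Cl₂.
(b) Cl₂ equivalent: 12.03 mg/L × 764,570 L = 9199 g.
(b) Product at 59.0% available Cl: 9199 / 0.59 = 15,590 g.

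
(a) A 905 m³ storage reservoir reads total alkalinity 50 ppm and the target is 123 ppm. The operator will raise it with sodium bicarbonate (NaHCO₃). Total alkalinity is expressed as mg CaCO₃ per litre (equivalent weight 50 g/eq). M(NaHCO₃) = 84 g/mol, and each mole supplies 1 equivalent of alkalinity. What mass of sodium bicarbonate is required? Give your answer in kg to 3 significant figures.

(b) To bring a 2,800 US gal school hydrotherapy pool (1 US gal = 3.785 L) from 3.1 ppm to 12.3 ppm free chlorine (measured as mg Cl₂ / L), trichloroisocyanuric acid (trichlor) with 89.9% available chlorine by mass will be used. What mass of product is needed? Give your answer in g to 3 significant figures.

(a) 111 kg; (b) 108 g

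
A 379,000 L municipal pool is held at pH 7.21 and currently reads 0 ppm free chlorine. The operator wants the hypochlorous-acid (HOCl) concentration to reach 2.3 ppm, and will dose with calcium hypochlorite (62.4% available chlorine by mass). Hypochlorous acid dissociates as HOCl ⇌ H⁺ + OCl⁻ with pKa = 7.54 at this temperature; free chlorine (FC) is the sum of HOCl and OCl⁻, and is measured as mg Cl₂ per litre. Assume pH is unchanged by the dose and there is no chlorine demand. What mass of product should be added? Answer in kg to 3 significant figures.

2.05 kg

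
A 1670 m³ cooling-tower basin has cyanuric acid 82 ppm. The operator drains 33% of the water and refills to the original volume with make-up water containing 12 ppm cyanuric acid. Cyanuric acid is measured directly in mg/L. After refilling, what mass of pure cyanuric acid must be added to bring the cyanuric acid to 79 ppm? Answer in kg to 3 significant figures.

Volume: 1670 m³ = 1,670,000 L.
After draining 33% and refilling: 82 × 0.67 + 12 × 0.33 = 58.9 ppm.
Deficit to target: 79 − 58.9 = 20.1 mg/L.
Mass: 20.1 mg/L × 1,670,000 L = 33,570 g cyanuric acid.

33.6 kg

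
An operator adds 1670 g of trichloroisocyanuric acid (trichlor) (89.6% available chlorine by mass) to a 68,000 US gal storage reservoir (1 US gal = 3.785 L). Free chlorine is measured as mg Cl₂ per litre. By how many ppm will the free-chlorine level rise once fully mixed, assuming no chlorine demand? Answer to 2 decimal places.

Volume: 68,000 US gal × 3.785 L/gal = 257,380 L.
Available chlorine delivered: 1670 g × 0.896 = 1496 g as Cl₂.
Concentration rise: 1496 g / 257,380 L = 5.814 mg/L = 5.81 ppm.

5.81 ppm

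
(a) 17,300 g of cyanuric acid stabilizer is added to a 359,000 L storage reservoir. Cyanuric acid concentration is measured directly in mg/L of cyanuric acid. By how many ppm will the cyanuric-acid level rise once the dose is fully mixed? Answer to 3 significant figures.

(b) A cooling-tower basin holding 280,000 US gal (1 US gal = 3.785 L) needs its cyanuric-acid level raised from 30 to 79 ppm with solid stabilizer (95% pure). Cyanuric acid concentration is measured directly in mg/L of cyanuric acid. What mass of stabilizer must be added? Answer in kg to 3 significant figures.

(a) Rise: 17,300 g / 359,000 L × 1000 = 48.19 mg/L.

(b) Volume: 280,000 US gal × 3.785 L/gal = 1,059,800 L.
(b) CYA to add: (79 − 30) = 49 mg/L × 1,059,800 L = 51,930 g cyanuric acid.
(b) At 95% purity: 51,930 / 0.95 = 54,660 g product.

(a) 48.2 ppm; (b) 54.7 kg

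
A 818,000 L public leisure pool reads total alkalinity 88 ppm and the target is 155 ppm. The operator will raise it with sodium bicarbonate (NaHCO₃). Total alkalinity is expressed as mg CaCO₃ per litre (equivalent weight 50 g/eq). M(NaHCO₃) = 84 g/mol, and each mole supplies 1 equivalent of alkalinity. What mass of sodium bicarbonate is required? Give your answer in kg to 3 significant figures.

92.1 kg

Alkalinity to add: (155 − 88) = 67 mg/L as CaCO₃ × 818,000 L = 54,810 g as CaCO₃.
Equivalents: 54,810 g ÷ 50 g/eq = 1096 eq.
NaHCO₃ supplies 1 eq per mole → 1096 mol.
Mass: 1096 mol × 84 g/mol = 92,070 g.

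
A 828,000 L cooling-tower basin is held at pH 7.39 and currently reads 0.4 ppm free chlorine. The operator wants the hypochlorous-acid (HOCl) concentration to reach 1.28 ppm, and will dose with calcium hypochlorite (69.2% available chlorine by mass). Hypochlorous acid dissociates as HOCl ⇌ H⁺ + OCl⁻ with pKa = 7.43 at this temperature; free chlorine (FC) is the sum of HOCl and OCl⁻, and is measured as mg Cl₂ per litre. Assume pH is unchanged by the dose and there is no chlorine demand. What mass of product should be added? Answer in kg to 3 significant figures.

2.45 kg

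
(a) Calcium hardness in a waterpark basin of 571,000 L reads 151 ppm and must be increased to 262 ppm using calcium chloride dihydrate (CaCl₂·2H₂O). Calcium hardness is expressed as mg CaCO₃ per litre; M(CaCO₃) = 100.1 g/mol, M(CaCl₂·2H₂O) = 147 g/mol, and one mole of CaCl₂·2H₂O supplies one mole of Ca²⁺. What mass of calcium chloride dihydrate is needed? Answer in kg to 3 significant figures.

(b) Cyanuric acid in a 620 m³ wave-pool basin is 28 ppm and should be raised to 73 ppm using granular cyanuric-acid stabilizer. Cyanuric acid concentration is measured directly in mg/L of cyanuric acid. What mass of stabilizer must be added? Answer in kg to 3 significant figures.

(a) 93.1 kg; (b) 27.9 kg

(a) Hardness to add: (262 − 151) = 111 mg/L as CaCO₃ × 571,000 L = 63,380 g as CaCO₃.
(a) Moles of Ca²⁺ (1 mol Ca²⁺ ≡ 1 mol CaCO₃): 63,380 / 100.1 g/mol = 633.2 mol.
(a) Mass of CaCl₂·2H₂O: 633.2 × 147 = 93,080 g.

(b) Volume: 620 m³ = 620,000 L.
(b) CYA to add: (73 − 28) = 45 mg/L × 620,000 L = 27,900 g cyanuric acid.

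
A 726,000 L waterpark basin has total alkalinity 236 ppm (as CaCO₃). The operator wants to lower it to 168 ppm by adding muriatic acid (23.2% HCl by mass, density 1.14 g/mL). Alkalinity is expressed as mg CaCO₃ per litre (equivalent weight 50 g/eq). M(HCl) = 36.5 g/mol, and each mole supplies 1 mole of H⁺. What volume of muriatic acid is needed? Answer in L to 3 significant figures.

Alkalinity to neutralize: (236 − 168) = 68 mg/L as CaCO₃ × 726,000 L = 49,370 g as CaCO₃.
Equivalents of H⁺ required: 49,370 ÷ 50 g/eq = 987.4 eq = 987.4 mol HCl.
Mass of HCl: 987.4 × 36.5 = 36,040 g.
Mass of 23.2% solution: 36,040 / 0.232 = 155,300 g.
Volume: 155,300 g ÷ 1.14 g/mL = 136,300 mL.

136 L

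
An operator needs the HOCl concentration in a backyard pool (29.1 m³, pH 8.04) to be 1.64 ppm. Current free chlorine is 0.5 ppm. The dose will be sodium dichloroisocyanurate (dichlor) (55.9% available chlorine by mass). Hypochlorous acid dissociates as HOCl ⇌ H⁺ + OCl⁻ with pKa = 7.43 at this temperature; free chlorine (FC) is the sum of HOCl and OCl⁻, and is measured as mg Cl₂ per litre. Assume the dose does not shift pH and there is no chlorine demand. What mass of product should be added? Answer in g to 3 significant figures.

Volume: 29.1 m³ = 29,100 L.
[OCl⁻]/[HOCl] = 10^(pH − pKa) = 10^(8.04 − 7.43) = 4.074; fraction as HOCl = 1/(1 + 4.074) = 0.1971.
Free chlorine required for 1.64 ppm HOCl: 1.64 / 0.1971 = 8.321 ppm.
FC to add: 8.321 − 0.5 = 7.821 mg/L as Cl₂.
Cl₂ equivalent: 7.821 mg/L × 29,100 L = 227.6 g.
Product at 55.9% available Cl: 227.6 / 0.559 = 407.1 g.

407 g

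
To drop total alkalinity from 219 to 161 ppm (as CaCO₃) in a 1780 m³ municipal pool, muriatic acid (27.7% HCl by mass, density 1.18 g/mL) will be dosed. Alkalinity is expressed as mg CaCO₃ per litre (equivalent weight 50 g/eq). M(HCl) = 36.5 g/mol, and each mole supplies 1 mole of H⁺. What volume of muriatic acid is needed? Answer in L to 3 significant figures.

Volume: 1780 m³ = 1,780,000 L.
Alkalinity to neutralize: (219 − 161) = 58 mg/L as CaCO₃ × 1,780,000 L = 103,200 g as CaCO₃.
Equivalents of H⁺ required: 103,200 ÷ 50 g/eq = 2065 eq = 2065 mol HCl.
Mass of HCl: 2065 × 36.5 = 75,370 g.
Mass of 27.7% solution: 75,370 / 0.277 = 272,100 g.
Volume: 272,100 g ÷ 1.18 g/mL = 230,600 mL.

231 L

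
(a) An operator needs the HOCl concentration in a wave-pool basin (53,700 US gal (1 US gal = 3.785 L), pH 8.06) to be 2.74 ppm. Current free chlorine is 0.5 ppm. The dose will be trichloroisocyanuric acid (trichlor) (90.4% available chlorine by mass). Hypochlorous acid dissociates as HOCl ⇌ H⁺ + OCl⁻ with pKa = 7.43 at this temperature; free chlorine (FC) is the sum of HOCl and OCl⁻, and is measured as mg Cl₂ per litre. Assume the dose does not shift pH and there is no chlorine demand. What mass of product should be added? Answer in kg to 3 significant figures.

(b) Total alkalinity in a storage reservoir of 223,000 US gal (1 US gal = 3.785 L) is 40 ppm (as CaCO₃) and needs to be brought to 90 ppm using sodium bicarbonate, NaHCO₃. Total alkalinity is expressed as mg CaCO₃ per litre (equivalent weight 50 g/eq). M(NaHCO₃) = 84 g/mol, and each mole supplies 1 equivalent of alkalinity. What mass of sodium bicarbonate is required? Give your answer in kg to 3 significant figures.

(a) Volume: 53,700 US gal × 3.785 L/gal = 203,254 L.
(a) [OCl⁻]/[HOCl] = 10^(pH − pKa) = 10^(8.06 − 7.43) = 4.266; fraction as HOCl = 1/(1 + 4.266) = 0.1899.
(a) Free chlorine required for 2.74 ppm HOCl: 2.74 / 0.1899 = 14.43 ppm.
(a) FC to add: 14.43 − 0.5 = 13.93 mg/L as Cl₂.
(a) Cl₂ equivalent: 13.93 mg/L × 203,254 L = 2831 g.
(a) Product at 90.4% available Cl: 2831 / 0.904 = 3132 g.

(b) Volume: 223,000 US gal × 3.785 L/gal = 844,055 L.
(b) Alkalinity to add: (90 − 40) = 50 mg/L as CaCO₃ × 844,055 L = 42,200 g as CaCO₃.
(b) Equivalents: 42,200 g ÷ 50 g/eq = 844.1 eq.
(b) NaHCO₃ supplies 1 eq per mole → 844.1 mol.
(b) Mass: 844.1 mol × 84 g/mol = 70,900 g.

(a) 3.13 kg; (b) 70.9 kg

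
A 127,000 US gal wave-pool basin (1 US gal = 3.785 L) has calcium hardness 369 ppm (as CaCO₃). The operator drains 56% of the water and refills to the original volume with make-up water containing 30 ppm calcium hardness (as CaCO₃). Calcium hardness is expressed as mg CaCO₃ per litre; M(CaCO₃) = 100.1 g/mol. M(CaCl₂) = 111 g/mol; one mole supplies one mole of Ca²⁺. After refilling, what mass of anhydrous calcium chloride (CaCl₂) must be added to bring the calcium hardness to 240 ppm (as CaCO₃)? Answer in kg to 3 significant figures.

Volume: 127,000 US gal × 3.785 L/gal = 480,695 L.
After draining 56% and refilling: 369 × 0.44 + 30 × 0.56 = 179.16 ppm.
Deficit to target: 240 − 179.16 = 60.84 mg/L.
As CaCO₃: 60.84 mg/L × 480,695 L = 29,250 g; ÷ 100.1 = 292.2 mol Ca²⁺.
Mass: 292.2 × 111 = 32,430 g.

32.4 kg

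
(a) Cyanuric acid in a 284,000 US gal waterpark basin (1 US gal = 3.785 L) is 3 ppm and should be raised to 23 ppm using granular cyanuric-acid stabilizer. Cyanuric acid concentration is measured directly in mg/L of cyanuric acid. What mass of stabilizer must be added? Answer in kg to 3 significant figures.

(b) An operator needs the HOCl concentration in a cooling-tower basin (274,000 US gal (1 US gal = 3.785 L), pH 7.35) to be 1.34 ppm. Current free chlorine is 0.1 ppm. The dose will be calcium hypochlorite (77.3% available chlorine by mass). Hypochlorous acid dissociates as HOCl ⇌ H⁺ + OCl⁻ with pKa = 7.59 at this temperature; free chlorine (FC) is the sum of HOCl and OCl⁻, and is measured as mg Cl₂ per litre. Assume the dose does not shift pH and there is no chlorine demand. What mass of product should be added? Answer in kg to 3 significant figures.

(a) 21.5 kg; (b) 2.70 kg

(a) Volume: 284,000 US gal × 3.785 L/gal = 1,074,940 L.
(a) CYA to add: (23 − 3) = 20 mg/L × 1,074,940 L = 21,500 g cyanuric acid.

(b) Volume: 274,000 US gal × 3.785 L/gal = 1,037,090 L.
(b) [OCl⁻]/[HOCl] = 10^(pH − pKa) = 10^(7.35 − 7.59) = 0.5754; fraction as HOCl = 1/(1 + 0.5754) = 0.6347.
(b) Free chlorine required for 1.34 ppm HOCl: 1.34 / 0.6347 = 2.111 ppm.
(b) FC to add: 2.111 − 0.1 = 2.011 mg/L as Cl₂.
(b) Cl₂ equivalent: 2.011 mg/L × 1,037,090 L = 2086 g.
(b) Product at 77.3% available Cl: 2086 / 0.773 = 2698 g.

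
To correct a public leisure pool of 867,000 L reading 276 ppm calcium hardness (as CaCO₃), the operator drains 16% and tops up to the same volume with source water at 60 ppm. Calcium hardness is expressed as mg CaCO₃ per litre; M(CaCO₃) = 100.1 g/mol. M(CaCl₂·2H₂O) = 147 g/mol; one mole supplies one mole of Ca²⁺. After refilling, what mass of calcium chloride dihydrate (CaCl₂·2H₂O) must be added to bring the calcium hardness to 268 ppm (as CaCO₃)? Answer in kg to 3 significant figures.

33.8 kg

After draining 16% and refilling: 276 × 0.84 + 60 × 0.16 = 241.44 ppm.
Deficit to target: 268 − 241.44 = 26.56 mg/L.
As CaCO₃: 26.56 mg/L × 867,000 L = 23,030 g; ÷ 100.1 = 230 mol Ca²⁺.
Mass: 230 × 147 = 33,820 g.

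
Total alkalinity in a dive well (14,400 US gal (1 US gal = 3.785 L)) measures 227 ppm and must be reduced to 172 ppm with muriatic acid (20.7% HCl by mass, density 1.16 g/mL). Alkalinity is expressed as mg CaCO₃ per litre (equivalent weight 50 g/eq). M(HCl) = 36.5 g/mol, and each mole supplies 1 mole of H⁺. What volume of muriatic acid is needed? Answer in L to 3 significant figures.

9.11 L

Volume: 14,400 US gal × 3.785 L/gal = 54,504 L.
Alkalinity to neutralize: (227 − 172) = 55 mg/L as CaCO₃ × 54,504 L = 2998 g as CaCO₃.
Equivalents of H⁺ required: 2998 ÷ 50 g/eq = 59.95 eq = 59.95 mol HCl.
Mass of HCl: 59.95 × 36.5 = 2188 g.
Mass of 20.7% solution: 2188 / 0.207 = 10,570 g.
Volume: 10,570 g ÷ 1.16 g/mL = 9114 mL.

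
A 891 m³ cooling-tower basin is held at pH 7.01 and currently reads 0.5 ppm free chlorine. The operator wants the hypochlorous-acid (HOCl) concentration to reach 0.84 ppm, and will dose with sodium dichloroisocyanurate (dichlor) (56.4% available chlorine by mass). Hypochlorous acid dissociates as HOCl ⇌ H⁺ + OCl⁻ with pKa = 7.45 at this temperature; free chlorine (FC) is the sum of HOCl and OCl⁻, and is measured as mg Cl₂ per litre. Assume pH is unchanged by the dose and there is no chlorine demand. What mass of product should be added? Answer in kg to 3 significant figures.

1.02 kg

Volume: 891 m³ = 891,000 L.
[OCl⁻]/[HOCl] = 10^(pH − pKa) = 10^(7.01 − 7.45) = 0.3631; fraction as HOCl = 1/(1 + 0.3631) = 0.7336.
Free chlorine required for 0.84 ppm HOCl: 0.84 / 0.7336 = 1.145 ppm.
FC to add: 1.145 − 0.5 = 0.645 mg/L as Cl₂.
Cl₂ equivalent: 0.645 mg/L × 891,000 L = 574.7 g.
Product at 56.4% available Cl: 574.7 / 0.564 = 1019 g.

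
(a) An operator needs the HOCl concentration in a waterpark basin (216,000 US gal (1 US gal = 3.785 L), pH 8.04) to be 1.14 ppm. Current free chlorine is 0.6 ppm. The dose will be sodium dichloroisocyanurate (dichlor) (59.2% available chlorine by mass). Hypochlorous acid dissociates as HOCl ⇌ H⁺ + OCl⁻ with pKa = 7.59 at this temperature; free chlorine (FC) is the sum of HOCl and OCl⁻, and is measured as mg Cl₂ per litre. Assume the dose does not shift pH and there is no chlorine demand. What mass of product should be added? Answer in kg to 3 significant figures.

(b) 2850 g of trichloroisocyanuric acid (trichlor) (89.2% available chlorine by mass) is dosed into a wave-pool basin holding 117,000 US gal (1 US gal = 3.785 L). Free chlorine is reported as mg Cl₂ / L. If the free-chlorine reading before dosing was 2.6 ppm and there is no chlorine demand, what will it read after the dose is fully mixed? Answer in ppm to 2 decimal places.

(a) Volume: 216,000 US gal × 3.785 L/gal = 817,560 L.
(a) [OCl⁻]/[HOCl] = 10^(pH − pKa) = 10^(8.04 − 7.59) = 2.818; fraction as HOCl = 1/(1 + 2.818) = 0.2619.
(a) Free chlorine required for 1.14 ppm HOCl: 1.14 / 0.2619 = 4.353 ppm.
(a) FC to add: 4.353 − 0.6 = 3.753 mg/L as Cl₂.
(a) Cl₂ equivalent: 3.753 mg/L × 817,560 L = 3068 g.
(a) Product at 59.2% available Cl: 3068 / 0.592 = 5183 g.

(b) Volume: 117,000 US gal × 3.785 L/gal = 442,845 L.
(b) Available chlorine delivered: 2850 g × 0.892 = 2542 g as Cl₂.
(b) Concentration rise: 2542 g / 442,845 L = 5.741 mg/L = 5.74 ppm.
(b) Final FC: 2.6 + 5.74 = 8.34 ppm.

(a) 5.18 kg; (b) 8.34 ppm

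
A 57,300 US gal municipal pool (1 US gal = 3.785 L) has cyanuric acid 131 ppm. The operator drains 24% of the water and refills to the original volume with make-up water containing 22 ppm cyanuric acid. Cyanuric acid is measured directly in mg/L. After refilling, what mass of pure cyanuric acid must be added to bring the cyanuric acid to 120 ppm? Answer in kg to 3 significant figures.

Volume: 57,300 US gal × 3.785 L/gal = 216,880 L.
After draining 24% and refilling: 131 × 0.76 + 22 × 0.24 = 104.84 ppm.
Deficit to target: 120 − 104.84 = 15.16 mg/L.
Mass: 15.16 mg/L × 216,880 L = 3288 g cyanuric acid.

3.29 kg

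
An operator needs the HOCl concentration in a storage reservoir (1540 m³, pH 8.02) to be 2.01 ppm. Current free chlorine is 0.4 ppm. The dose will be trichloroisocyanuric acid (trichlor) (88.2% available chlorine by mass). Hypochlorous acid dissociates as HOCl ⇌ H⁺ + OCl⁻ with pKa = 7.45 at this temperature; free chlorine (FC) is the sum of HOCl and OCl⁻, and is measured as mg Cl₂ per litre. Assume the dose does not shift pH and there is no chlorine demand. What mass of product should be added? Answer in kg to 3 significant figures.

15.9 kg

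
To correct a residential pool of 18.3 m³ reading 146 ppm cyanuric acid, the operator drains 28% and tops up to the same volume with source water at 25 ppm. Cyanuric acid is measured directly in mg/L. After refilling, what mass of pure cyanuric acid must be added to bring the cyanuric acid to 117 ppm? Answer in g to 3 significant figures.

Volume: 18.3 m³ = 18,300 L.
After draining 28% and refilling: 146 × 0.72 + 25 × 0.28 = 112.12 ppm.
Deficit to target: 117 − 112.12 = 4.88 mg/L.
Mass: 4.88 mg/L × 18,300 L = 89.3 g cyanuric acid.

89.3 g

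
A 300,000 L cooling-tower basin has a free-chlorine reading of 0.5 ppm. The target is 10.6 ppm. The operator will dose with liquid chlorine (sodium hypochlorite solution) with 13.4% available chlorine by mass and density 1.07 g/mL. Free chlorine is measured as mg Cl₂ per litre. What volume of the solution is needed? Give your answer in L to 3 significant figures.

21.1 L

Chlorine deficit: 10.6 − 0.5 = 10.1 ppm = 10.1 mg/L as Cl₂.
Cl₂ equivalent needed: 10.1 mg/L × 300,000 L = 3,030,000 mg = 3030 g.
Product at 13.4% available chlorine: 3030 / 0.134 = 22,610 g.
Volume at density 1.07 g/mL: 22,610 g ÷ 1.07 g/mL = 21,130 mL.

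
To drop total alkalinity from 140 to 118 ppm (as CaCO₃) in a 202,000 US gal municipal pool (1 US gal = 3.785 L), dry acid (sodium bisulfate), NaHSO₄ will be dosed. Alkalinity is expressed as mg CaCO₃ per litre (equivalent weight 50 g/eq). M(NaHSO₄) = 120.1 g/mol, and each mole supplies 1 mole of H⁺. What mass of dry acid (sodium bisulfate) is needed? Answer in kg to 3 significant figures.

40.4 kg

Volume: 202,000 US gal × 3.785 L/gal = 764,570 L.
Alkalinity to neutralize: (140 − 118) = 22 mg/L as CaCO₃ × 764,570 L = 16,820 g as CaCO₃.
Equivalents of H⁺ required: 16,820 ÷ 50 g/eq = 336.4 eq = 336.4 mol NaHSO₄.
Mass of NaHSO₄: 336.4 × 120.1 = 40,400 g.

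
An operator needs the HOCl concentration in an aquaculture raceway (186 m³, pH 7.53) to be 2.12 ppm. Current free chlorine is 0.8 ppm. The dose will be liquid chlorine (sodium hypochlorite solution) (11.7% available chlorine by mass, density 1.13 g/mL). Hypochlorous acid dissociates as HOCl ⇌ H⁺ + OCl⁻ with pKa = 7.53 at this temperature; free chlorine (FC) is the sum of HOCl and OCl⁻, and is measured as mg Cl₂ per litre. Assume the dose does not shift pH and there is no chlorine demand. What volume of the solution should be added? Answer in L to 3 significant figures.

4.84 L

Volume: 186 m³ = 186,000 L.
[OCl⁻]/[HOCl] = 10^(pH − pKa) = 10^(7.53 − 7.53) = 1; fraction as HOCl = 1/(1 + 1) = 0.5.
Free chlorine required for 2.12 ppm HOCl: 2.12 / 0.5 = 4.24 ppm.
FC to add: 4.24 − 0.8 = 3.44 mg/L as Cl₂.
Cl₂ equivalent: 3.44 mg/L × 186,000 L = 639.8 g.
Product at 11.7% available Cl: 639.8 / 0.117 = 5469 g.
Volume: 5469 g ÷ 1.13 g/mL = 4840 mL.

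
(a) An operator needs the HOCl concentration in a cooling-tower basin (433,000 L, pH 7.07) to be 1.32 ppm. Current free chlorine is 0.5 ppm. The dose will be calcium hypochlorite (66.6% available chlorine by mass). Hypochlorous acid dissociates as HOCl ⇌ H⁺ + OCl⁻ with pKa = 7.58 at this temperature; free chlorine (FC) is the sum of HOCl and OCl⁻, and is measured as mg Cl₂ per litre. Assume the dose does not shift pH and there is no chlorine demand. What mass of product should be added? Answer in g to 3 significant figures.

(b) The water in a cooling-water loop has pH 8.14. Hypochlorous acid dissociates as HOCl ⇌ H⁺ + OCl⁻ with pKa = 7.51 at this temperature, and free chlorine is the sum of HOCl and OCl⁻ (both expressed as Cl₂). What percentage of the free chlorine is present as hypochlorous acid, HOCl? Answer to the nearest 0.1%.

(a) 798 g; (b) 19.0%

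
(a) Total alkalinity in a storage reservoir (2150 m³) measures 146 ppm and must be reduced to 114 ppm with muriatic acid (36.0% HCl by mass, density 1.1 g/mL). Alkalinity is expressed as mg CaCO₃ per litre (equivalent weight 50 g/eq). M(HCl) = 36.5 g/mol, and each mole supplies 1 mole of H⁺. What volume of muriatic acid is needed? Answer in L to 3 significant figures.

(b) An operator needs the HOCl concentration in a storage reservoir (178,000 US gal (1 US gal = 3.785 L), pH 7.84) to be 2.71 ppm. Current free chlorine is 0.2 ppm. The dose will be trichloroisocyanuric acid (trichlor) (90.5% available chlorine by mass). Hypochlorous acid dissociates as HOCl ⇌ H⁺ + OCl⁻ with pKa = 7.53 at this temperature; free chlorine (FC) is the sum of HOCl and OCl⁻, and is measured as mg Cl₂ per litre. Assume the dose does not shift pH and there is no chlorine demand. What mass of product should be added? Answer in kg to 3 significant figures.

(a) Volume: 2150 m³ = 2,150,000 L.
(a) Alkalinity to neutralize: (146 − 114) = 32 mg/L as CaCO₃ × 2,150,000 L = 68,800 g as CaCO₃.
(a) Equivalents of H⁺ required: 68,800 ÷ 50 g/eq = 1376 eq = 1376 mol HCl.
(a) Mass of HCl: 1376 × 36.5 = 50,220 g.
(a) Mass of 36.0% solution: 50,220 / 0.36 = 139,500 g.
(a) Volume: 139,500 g ÷ 1.1 g/mL = 126,800 mL.

(b) Volume: 178,000 US gal × 3.785 L/gal = 673,730 L.
(b) [OCl⁻]/[HOCl] = 10^(pH − pKa) = 10^(7.84 − 7.53) = 2.042; fraction as HOCl = 1/(1 + 2.042) = 0.3288.
(b) Free chlorine required for 2.71 ppm HOCl: 2.71 / 0.3288 = 8.243 ppm.
(b) FC to add: 8.243 − 0.2 = 8.043 mg/L as Cl₂.
(b) Cl₂ equivalent: 8.043 mg/L × 673,730 L = 5419 g.
(b) Product at 90.5% available Cl: 5419 / 0.905 = 5988 g.

(a) 127 L; (b) 5.99 kg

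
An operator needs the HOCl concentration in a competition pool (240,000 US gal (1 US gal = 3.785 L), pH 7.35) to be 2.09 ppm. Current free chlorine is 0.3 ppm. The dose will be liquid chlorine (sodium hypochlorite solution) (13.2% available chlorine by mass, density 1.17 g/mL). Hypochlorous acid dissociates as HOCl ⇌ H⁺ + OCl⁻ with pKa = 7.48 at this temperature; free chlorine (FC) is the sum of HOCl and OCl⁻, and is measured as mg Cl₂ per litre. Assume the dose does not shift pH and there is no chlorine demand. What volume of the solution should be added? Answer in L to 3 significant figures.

Volume: 240,000 US gal × 3.785 L/gal = 908,400 L.
[OCl⁻]/[HOCl] = 10^(pH − pKa) = 10^(7.35 − 7.48) = 0.7413; fraction as HOCl = 1/(1 + 0.7413) = 0.5743.
Free chlorine required for 2.09 ppm HOCl: 2.09 / 0.5743 = 3.639 ppm.
FC to add: 3.639 − 0.3 = 3.339 mg/L as Cl₂.
Cl₂ equivalent: 3.339 mg/L × 908,400 L = 3033 g.
Product at 13.2% available Cl: 3033 / 0.132 = 22,980 g.
Volume: 22,980 g ÷ 1.17 g/mL = 19,640 mL.

19.6 L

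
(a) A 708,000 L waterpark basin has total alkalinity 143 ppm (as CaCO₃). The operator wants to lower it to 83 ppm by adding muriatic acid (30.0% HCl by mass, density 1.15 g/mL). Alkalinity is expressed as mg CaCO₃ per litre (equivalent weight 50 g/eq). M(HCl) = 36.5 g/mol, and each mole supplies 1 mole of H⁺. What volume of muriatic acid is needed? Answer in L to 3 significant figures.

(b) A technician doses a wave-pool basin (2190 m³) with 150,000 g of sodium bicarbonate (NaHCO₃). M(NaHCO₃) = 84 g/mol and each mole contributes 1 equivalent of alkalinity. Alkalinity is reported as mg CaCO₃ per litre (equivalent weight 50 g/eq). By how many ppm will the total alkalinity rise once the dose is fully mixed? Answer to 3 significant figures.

(a) 89.9 L; (b) 40.8 ppm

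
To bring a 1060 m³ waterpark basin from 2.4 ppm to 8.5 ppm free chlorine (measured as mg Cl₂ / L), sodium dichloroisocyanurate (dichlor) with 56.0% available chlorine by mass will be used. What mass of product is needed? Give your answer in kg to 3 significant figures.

11.5 kg

Volume: 1060 m³ = 1,060,000 L.
Chlorine deficit: 8.5 − 2.4 = 6.1 ppm = 6.1 mg/L as Cl₂.
Cl₂ equivalent needed: 6.1 mg/L × 1,060,000 L = 6,466,000 mg = 6466 g.
Product at 56.0% available chlorine: 6466 / 0.56 = 11,550 g.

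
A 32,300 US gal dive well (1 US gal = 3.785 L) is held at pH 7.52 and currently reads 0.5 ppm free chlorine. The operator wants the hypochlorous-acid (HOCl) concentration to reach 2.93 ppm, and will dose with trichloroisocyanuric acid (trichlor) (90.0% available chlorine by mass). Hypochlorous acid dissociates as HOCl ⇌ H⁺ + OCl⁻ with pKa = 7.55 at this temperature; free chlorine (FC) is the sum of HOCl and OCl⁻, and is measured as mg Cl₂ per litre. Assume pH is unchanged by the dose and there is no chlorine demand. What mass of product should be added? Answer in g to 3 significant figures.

702 g

Volume: 32,300 US gal × 3.785 L/gal = 122,256 L.
[OCl⁻]/[HOCl] = 10^(pH − pKa) = 10^(7.52 − 7.55) = 0.9333; fraction as HOCl = 1/(1 + 0.9333) = 0.5173.
Free chlorine required for 2.93 ppm HOCl: 2.93 / 0.5173 = 5.664 ppm.
FC to add: 5.664 − 0.5 = 5.164 mg/L as Cl₂.
Cl₂ equivalent: 5.164 mg/L × 122,256 L = 631.4 g.
Product at 90.0% available Cl: 631.4 / 0.9 = 701.5 g.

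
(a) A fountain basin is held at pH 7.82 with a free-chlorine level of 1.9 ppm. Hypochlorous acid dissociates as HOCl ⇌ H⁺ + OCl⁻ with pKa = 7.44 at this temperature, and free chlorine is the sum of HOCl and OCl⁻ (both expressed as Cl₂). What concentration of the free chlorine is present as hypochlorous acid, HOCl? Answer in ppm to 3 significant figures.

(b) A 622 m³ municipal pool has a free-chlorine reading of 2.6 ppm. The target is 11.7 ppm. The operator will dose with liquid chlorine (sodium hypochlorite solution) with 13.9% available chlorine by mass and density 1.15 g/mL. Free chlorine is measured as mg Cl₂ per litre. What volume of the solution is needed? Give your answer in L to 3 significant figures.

(a) [OCl⁻]/[HOCl] = 10^(pH − pKa) = 10^(7.82 − 7.44) = 10^0.38 = 2.399.
(a) Fraction as HOCl = 1 / (1 + 2.399) = 0.2942.
(a) HOCl = 0.2942 × 1.9 ppm = 0.559 ppm.

(b) Volume: 622 m³ = 622,000 L.
(b) Chlorine deficit: 11.7 − 2.6 = 9.1 ppm = 9.1 mg/L as Cl₂.
(b) Cl₂ equivalent needed: 9.1 mg/L × 622,000 L = 5,660,000 mg = 5660 g.
(b) Product at 13.9% available chlorine: 5660 / 0.139 = 40,720 g.
(b) Volume at density 1.15 g/mL: 40,720 g ÷ 1.15 g/mL = 35,410 mL.

(a) 0.559 ppm; (b) 35.4 L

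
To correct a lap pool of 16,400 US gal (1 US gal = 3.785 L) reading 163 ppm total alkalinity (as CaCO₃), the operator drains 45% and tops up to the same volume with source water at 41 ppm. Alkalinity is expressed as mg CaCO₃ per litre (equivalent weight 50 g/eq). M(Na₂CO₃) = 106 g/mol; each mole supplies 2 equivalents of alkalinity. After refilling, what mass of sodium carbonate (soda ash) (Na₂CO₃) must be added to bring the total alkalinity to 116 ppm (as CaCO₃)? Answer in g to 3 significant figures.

520 g

Volume: 16,400 US gal × 3.785 L/gal = 62,074 L.
After draining 45% and refilling: 163 × 0.55 + 41 × 0.45 = 108.1 ppm.
Deficit to target: 116 − 108.1 = 7.9 mg/L.
As CaCO₃: 7.9 mg/L × 62,074 L = 490.4 g; ÷ 50 g/eq ÷ 2 = 4.904 mol Na₂CO₃.
Mass: 4.904 × 106 = 519.8 g.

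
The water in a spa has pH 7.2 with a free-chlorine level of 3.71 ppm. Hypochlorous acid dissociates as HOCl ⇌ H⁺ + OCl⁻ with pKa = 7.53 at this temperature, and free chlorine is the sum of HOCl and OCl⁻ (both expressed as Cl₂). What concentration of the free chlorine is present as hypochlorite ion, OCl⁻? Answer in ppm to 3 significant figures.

1.18 ppm

[OCl⁻]/[HOCl] = 10^(pH − pKa) = 10^(7.2 − 7.53) = 10^-0.33 = 0.4677.
Fraction as HOCl = 1 / (1 + 0.4677) = 0.6813.
OCl⁻ = (1 − 0.6813) × 3.71 ppm = 1.182 ppm.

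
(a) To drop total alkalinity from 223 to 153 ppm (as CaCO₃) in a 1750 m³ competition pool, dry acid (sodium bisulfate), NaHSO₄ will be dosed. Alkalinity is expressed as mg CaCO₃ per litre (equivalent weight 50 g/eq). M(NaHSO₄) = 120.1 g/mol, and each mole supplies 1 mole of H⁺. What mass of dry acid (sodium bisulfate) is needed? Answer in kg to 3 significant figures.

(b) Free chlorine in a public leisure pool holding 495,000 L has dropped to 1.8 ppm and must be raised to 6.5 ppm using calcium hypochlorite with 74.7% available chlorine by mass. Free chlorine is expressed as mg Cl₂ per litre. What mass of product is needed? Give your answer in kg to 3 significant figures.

(a) 294 kg; (b) 3.11 kg

(a) Volume: 1750 m³ = 1,750,000 L.
(a) Alkalinity to neutralize: (223 − 153) = 70 mg/L as CaCO₃ × 1,750,000 L = 122,500 g as CaCO₃.
(a) Equivalents of H⁺ required: 122,500 ÷ 50 g/eq = 2450 eq = 2450 mol NaHSO₄.
(a) Mass of NaHSO₄: 2450 × 120.1 = 294,200 g.

(b) Chlorine deficit: 6.5 − 1.8 = 4.7 ppm = 4.7 mg/L as Cl₂.
(b) Cl₂ equivalent needed: 4.7 mg/L × 495,000 L = 2,326,000 mg = 2326 g.
(b) Product at 74.7% available chlorine: 2326 / 0.747 = 3114 g.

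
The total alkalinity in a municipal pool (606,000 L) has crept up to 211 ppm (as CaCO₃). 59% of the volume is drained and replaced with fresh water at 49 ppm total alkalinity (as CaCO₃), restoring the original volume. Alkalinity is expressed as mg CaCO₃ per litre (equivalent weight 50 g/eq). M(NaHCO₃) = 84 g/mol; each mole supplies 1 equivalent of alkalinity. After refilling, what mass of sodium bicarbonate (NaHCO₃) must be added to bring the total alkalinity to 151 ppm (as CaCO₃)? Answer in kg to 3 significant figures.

36.2 kg

After draining 59% and refilling: 211 × 0.41 + 49 × 0.59 = 115.42 ppm.
Deficit to target: 151 − 115.42 = 35.58 mg/L.
As CaCO₃: 35.58 mg/L × 606,000 L = 21,560 g; ÷ 50 g/eq ÷ 1 = 431.2 mol NaHCO₃.
Mass: 431.2 × 84 = 36,220 g.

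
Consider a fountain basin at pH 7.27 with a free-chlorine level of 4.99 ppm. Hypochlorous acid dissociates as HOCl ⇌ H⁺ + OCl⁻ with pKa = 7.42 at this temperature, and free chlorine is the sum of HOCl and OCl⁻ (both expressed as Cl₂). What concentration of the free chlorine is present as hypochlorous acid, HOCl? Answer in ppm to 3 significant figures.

2.92 ppm

[OCl⁻]/[HOCl] = 10^(pH − pKa) = 10^(7.27 − 7.42) = 10^-0.15 = 0.7079.
Fraction as HOCl = 1 / (1 + 0.7079) = 0.5855.
HOCl = 0.5855 × 4.99 ppm = 2.922 ppm.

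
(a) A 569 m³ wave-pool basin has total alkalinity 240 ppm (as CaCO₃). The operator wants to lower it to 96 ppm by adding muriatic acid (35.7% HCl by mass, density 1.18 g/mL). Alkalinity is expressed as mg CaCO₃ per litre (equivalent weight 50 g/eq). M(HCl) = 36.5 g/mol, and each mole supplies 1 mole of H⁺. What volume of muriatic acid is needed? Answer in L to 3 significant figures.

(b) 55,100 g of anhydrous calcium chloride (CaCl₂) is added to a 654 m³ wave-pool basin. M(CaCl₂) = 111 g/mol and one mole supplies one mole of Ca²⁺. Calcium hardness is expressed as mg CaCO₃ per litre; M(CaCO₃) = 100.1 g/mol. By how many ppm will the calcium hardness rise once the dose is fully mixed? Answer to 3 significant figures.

(a) Volume: 569 m³ = 569,000 L.
(a) Alkalinity to neutralize: (240 − 96) = 144 mg/L as CaCO₃ × 569,000 L = 81,940 g as CaCO₃.
(a) Equivalents of H⁺ required: 81,940 ÷ 50 g/eq = 1639 eq = 1639 mol HCl.
(a) Mass of HCl: 1639 × 36.5 = 59,810 g.
(a) Mass of 35.7% solution: 59,810 / 0.357 = 167,500 g.
(a) Volume: 167,500 g ÷ 1.18 g/mL = 142,000 mL.

(b) Volume: 654 m³ = 654,000 L.
(b) Moles of Ca²⁺: 55,100 g ÷ 111 g/mol = 496.4 mol.
(b) As CaCO₃: 496.4 mol × 100.1 g/mol = 49,690 g.
(b) Rise: 49,690 g / 654,000 L × 1000 = 75.98 mg/L.

(a) 142 L; (b) 76.0 ppm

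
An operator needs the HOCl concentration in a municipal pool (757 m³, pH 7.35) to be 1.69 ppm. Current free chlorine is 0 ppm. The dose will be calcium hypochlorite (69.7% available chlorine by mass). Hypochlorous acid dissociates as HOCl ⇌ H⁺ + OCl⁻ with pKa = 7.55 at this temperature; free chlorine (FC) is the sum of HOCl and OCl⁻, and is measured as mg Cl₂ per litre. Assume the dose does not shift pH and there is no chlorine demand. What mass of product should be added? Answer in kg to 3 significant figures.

2.99 kg

Volume: 757 m³ = 757,000 L.
[OCl⁻]/[HOCl] = 10^(pH − pKa) = 10^(7.35 − 7.55) = 0.631; fraction as HOCl = 1/(1 + 0.631) = 0.6131.
Free chlorine required for 1.69 ppm HOCl: 1.69 / 0.6131 = 2.756 ppm.
FC to add: 2.756 − 0 = 2.756 mg/L as Cl₂.
Cl₂ equivalent: 2.756 mg/L × 757,000 L = 2087 g.
Product at 69.7% available Cl: 2087 / 0.697 = 2994 g.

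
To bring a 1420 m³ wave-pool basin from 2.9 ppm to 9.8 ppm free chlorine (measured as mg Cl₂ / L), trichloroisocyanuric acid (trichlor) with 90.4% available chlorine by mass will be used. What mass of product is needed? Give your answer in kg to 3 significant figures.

10.8 kg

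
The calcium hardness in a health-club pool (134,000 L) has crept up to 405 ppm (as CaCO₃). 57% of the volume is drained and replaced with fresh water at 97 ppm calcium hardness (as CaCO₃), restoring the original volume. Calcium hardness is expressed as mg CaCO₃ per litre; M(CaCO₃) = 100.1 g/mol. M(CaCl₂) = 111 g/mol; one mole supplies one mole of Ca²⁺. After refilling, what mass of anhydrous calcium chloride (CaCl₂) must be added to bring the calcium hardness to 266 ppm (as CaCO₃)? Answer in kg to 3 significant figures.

5.43 kg

After draining 57% and refilling: 405 × 0.43 + 97 × 0.57 = 229.44 ppm.
Deficit to target: 266 − 229.44 = 36.56 mg/L.
As CaCO₃: 36.56 mg/L × 134,000 L = 4899 g; ÷ 100.1 = 48.94 mol Ca²⁺.
Mass: 48.94 × 111 = 5433 g.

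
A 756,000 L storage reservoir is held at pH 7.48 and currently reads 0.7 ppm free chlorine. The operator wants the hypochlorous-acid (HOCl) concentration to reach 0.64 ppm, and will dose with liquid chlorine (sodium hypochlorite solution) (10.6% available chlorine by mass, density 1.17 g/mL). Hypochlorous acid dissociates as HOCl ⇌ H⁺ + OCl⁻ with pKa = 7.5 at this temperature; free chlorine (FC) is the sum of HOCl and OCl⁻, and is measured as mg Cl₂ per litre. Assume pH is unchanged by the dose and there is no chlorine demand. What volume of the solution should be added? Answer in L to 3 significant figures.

[OCl⁻]/[HOCl] = 10^(pH − pKa) = 10^(7.48 − 7.5) = 0.955; fraction as HOCl = 1/(1 + 0.955) = 0.5115.
Free chlorine required for 0.64 ppm HOCl: 0.64 / 0.5115 = 1.251 ppm.
FC to add: 1.251 − 0.7 = 0.5512 mg/L as Cl₂.
Cl₂ equivalent: 0.5512 mg/L × 756,000 L = 416.7 g.
Product at 10.6% available Cl: 416.7 / 0.106 = 3931 g.
Volume: 3931 g ÷ 1.17 g/mL = 3360 mL.

3.36 L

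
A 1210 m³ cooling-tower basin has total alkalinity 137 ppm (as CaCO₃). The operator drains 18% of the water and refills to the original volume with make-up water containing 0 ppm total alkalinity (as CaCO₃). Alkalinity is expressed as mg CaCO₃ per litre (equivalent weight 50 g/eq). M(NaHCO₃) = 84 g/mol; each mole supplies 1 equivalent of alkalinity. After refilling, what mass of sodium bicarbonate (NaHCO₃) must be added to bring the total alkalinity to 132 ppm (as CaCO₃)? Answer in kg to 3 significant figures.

40.0 kg

Volume: 1210 m³ = 1,210,000 L.
After draining 18% and refilling: 137 × 0.82 + 0 × 0.18 = 112.34 ppm.
Deficit to target: 132 − 112.34 = 19.66 mg/L.
As CaCO₃: 19.66 mg/L × 1,210,000 L = 23,790 g; ÷ 50 g/eq ÷ 1 = 475.8 mol NaHCO₃.
Mass: 475.8 × 84 = 39,960 g.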